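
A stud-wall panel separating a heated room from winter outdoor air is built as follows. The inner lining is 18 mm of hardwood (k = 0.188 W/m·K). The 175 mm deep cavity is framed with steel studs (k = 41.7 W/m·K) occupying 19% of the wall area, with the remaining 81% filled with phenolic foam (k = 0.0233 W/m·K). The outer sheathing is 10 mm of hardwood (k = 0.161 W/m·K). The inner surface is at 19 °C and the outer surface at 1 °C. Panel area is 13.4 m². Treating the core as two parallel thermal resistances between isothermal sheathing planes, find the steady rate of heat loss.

Q ≈ 1340 W

Sheathing layers in series; stud and cavity paths in parallel between them.
R_inner = 0.018/(0.188×13.4) = 0.007145 K/W
R_stud  = 0.175/(41.7×0.19×13.4) = 0.001648 K/W
R_cav   = 0.175/(0.0233×0.81×13.4) = 0.692 K/W
1/R_core = 1/R_stud + 1/R_cav → R_core = 0.001644 K/W
R_outer = 0.01/(0.161×13.4) = 0.004635 K/W
R_total = 0.01342 K/W
Q = ΔT/R_total = 18/0.01342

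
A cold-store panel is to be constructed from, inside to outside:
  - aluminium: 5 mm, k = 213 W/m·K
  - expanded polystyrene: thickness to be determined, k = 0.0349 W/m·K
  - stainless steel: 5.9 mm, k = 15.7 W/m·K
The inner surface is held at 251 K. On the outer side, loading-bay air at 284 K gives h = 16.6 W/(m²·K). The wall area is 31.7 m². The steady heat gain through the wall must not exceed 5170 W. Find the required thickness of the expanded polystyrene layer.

L ≈ 4.95 mm

Thermal resistances in series:
R_aluminium = L/(kA) = 0.005/(213×31.7) = 7.405×10^-7 K/W
R_stainless steel = L/(kA) = 0.0059/(15.7×31.7) = 1.185×10^-5 K/W
R_outer film = 1/(h_o·A) = 1/(16.6×31.7) = 0.0019 K/W
Sum of the known resistances R_other = 0.001913 K/W
Required total resistance R_tot = ΔT/Q_allow = 33/5170 = 0.006383 K/W
R_expanded polystyrene = R_tot − R_other = 0.00447 K/W
L = R·k·A = 0.00447×0.0349×31.7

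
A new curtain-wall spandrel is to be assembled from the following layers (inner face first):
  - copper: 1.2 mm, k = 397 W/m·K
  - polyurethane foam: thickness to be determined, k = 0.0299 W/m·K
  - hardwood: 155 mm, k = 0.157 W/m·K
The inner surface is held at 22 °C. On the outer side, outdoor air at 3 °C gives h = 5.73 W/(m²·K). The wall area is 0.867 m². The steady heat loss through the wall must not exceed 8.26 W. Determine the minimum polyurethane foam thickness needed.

L ≈ 24.9 mm

Treating each layer as a thermal resistance in series:
R_copper = L/(kA) = 0.0012/(397×0.867) = 3.486×10^-6 K/W
R_hardwood = L/(kA) = 0.155/(0.157×0.867) = 1.139 K/W
R_outer film = 1/(h_o·A) = 1/(5.73×0.867) = 0.2013 K/W
Sum of the known resistances R_other = 1.34 K/W
Required total resistance R_tot = ΔT/Q_allow = 19/8.26 = 2.3 K/W
R_polyurethane foam = R_tot − R_other = 0.9602 K/W
L = R·k·A = 0.9602×0.0299×0.867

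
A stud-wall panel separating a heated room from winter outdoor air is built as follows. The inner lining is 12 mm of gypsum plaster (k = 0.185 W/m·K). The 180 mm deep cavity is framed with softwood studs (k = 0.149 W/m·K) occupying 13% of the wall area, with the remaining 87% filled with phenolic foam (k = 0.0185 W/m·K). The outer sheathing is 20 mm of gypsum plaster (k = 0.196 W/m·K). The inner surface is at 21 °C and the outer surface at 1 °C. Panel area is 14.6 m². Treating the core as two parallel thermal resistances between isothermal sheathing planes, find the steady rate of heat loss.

Sheathing layers in series; stud and cavity paths in parallel between them.
R_inner = 0.012/(0.185×14.6) = 0.004443 K/W
R_stud  = 0.18/(0.149×0.13×14.6) = 0.6365 K/W
R_cav   = 0.18/(0.0185×0.87×14.6) = 0.766 K/W
1/R_core = 1/R_stud + 1/R_cav → R_core = 0.3476 K/W
R_outer = 0.02/(0.196×14.6) = 0.006989 K/W
R_total = 0.3591 K/W
Q = ΔT/R_total = 20/0.3591

Q ≈ 55.7 W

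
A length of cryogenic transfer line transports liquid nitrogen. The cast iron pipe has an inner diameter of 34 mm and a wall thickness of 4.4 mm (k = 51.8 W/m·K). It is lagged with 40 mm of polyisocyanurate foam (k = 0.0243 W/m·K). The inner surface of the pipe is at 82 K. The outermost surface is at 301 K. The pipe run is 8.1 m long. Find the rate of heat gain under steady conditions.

Q ≈ 257 W

Radial resistances (cylindrical: R_cond = ln(r_o/r_i)/(2πkL), R_conv = 1/(h·2πrL)):
R_cast iron pipe wall = ln(21.4/17)/(2π×51.8×8.1) = 8.731×10^-5 K/W
R_polyisocyanurate foam = ln(61.4/21.4)/(2π×0.0243×8.1) = 0.8523 K/W
R_total = 0.8524 K/W
Q = ΔT/R_total = 219/0.8524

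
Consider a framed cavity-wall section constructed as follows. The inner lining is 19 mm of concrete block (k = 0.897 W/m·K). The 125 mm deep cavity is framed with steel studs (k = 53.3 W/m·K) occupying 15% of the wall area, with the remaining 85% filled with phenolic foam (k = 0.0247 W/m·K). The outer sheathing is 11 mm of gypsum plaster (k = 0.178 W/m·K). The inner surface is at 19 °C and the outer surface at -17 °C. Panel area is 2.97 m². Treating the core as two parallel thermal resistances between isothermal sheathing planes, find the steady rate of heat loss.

Q ≈ 1080 W

Sheathing layers in series; stud and cavity paths in parallel between them.
R_inner = 0.019/(0.897×2.97) = 0.007132 K/W
R_stud  = 0.125/(53.3×0.15×2.97) = 0.005264 K/W
R_cav   = 0.125/(0.0247×0.85×2.97) = 2.005 K/W
1/R_core = 1/R_stud + 1/R_cav → R_core = 0.00525 K/W
R_outer = 0.011/(0.178×2.97) = 0.02081 K/W
R_total = 0.03319 K/W
Q = ΔT/R_total = 36/0.03319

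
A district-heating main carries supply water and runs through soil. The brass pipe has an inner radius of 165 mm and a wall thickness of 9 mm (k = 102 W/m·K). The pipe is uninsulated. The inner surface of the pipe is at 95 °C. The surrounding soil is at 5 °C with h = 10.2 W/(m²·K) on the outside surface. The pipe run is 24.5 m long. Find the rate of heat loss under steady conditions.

Per-layer cylindrical resistances, series-summed:
R_brass pipe wall = ln(174/165)/(2π×102×24.5) = 3.382×10^-6 K/W
R_outer film = 1/(h_o·2πr_oL) = 1/(10.2×2π×0.174×24.5) = 0.00366 K/W
R_total = 0.003664 K/W
Q = ΔT/R_total = 90/0.003664

Q ≈ 24600 W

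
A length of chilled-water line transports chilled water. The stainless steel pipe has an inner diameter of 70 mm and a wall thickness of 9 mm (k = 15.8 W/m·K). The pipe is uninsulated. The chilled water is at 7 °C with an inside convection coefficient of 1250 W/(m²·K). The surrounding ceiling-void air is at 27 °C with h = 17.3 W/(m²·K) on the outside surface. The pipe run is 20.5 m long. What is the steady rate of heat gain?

Q ≈ 1910 W

Treating each annulus and film as a series resistance:
R_inner film = 1/(h_i·2πr₁L) = 1/(1250×2π×0.035×20.5) = 1.775×10^-4 K/W
R_stainless steel pipe wall = ln(44/35)/(2π×15.8×20.5) = 1.124×10^-4 K/W
R_outer film = 1/(h_o·2πr_oL) = 1/(17.3×2π×0.044×20.5) = 0.0102 K/W
R_total = 0.01049 K/W
Q = ΔT/R_total = 20/0.01049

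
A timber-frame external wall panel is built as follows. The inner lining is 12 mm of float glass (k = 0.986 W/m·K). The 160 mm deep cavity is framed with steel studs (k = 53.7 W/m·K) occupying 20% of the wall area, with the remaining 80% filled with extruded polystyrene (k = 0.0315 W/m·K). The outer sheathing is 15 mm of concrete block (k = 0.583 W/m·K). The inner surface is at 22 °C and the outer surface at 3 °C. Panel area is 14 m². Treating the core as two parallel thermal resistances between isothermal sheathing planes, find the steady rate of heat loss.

Sheathing layers in series; stud and cavity paths in parallel between them.
R_inner = 0.012/(0.986×14) = 8.693×10^-4 K/W
R_stud  = 0.16/(53.7×0.2×14) = 0.001064 K/W
R_cav   = 0.16/(0.0315×0.8×14) = 0.4535 K/W
1/R_core = 1/R_stud + 1/R_cav → R_core = 0.001062 K/W
R_outer = 0.015/(0.583×14) = 0.001838 K/W
R_total = 0.003769 K/W
Q = ΔT/R_total = 19/0.003769

Q ≈ 5040 W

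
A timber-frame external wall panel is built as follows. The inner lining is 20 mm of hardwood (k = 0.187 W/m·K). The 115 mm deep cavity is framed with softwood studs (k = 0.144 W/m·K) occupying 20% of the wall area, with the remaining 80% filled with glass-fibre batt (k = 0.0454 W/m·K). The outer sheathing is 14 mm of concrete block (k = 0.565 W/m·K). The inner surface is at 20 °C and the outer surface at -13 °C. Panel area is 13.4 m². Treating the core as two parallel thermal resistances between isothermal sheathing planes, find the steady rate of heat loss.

Q ≈ 233 W

Sheathing layers in series; stud and cavity paths in parallel between them.
R_inner = 0.02/(0.187×13.4) = 0.007981 K/W
R_stud  = 0.115/(0.144×0.2×13.4) = 0.298 K/W
R_cav   = 0.115/(0.0454×0.8×13.4) = 0.2363 K/W
1/R_core = 1/R_stud + 1/R_cav → R_core = 0.1318 K/W
R_outer = 0.014/(0.565×13.4) = 0.001849 K/W
R_total = 0.1416 K/W
Q = ΔT/R_total = 33/0.1416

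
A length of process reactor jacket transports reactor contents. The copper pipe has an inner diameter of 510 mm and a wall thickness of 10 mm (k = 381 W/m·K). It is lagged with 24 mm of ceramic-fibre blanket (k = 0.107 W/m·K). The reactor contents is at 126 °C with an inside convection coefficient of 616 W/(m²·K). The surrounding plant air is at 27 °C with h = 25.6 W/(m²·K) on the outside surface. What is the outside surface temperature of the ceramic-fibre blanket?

Cylindrical conduction, so R = ln(r₂/r₁)/(2πkL) per layer, in series:
R_inner film = 1/(h_i·2πr₁L) = 1/(616×2π×0.255×1) = 0.001013 K/W
R_copper pipe wall = ln(265/255)/(2π×381×1) = 1.607×10^-5 K/W
R_ceramic-fibre blanket = ln(289/265)/(2π×0.107×1) = 0.129 K/W
R_outer film = 1/(h_o·2πr_oL) = 1/(25.6×2π×0.289×1) = 0.02151 K/W
R_total = 0.1515 K/W
Q = ΔT/R_total = 99/0.1515
Q = 653 W/m
T_interface = T_inner − Q·ΣR(inner→interface) = 126 − 653×0.13

T ≈ 41.1 °C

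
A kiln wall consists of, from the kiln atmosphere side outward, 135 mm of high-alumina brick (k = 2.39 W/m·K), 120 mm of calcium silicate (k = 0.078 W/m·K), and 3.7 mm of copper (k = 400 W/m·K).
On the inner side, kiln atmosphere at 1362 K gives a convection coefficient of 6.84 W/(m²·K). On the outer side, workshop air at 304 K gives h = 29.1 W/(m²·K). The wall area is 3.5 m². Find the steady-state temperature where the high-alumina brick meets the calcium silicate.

T ≈ 1240 K

Model the wall as resistances in series:
R_inner film = 1/(h_i·A) = 1/(6.84×3.5) = 0.04177 K/W
R_high-alumina brick = L/(kA) = 0.135/(2.39×3.5) = 0.01614 K/W
R_calcium silicate = L/(kA) = 0.12/(0.078×3.5) = 0.4396 K/W
R_copper = L/(kA) = 0.0037/(400×3.5) = 2.643×10^-6 K/W
R_outer film = 1/(h_o·A) = 1/(29.1×3.5) = 0.009818 K/W
R_total = 0.5073 K/W;  Q = ΔT/R_total = 1058/0.5073 = 2086 W
T_interface = T_inner − Q·ΣR(inner→interface) = 1362 − 2090×0.05791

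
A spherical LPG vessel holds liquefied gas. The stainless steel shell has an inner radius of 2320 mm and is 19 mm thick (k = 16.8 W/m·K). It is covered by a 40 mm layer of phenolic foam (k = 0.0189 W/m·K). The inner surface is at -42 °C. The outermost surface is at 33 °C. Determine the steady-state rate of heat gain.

Spherical conduction: R = (1/r_in − 1/r_out)/(4πk) per layer; series-sum.
R_stainless steel shell = (1/2.32 − 1/2.339)/(4π×16.8) = 1.659×10^-5 K/W
R_phenolic foam = (1/2.339 − 1/2.379)/(4π×0.0189) = 0.03027 K/W
R_total = 0.03028 K/W
Q = ΔT/R_total = 75/0.03028

Q ≈ 2480 W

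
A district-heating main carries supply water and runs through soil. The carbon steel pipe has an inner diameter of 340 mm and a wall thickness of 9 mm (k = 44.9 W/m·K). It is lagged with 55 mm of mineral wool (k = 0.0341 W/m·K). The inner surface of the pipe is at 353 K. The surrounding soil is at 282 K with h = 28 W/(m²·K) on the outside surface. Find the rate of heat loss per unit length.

For a radial system each layer contributes R = ln(r_out/r_in)/(2πkL); films add R = 1/(hA).
R_carbon steel pipe wall = ln(179/170)/(2π×44.9×1) = 1.829×10^-4 K/W
R_mineral wool = ln(234/179)/(2π×0.0341×1) = 1.251 K/W
R_outer film = 1/(h_o·2πr_oL) = 1/(28×2π×0.234×1) = 0.02429 K/W
R_total = 1.275 K/W
Q = ΔT/R_total = 71/1.275

q′ ≈ 55.7 W/m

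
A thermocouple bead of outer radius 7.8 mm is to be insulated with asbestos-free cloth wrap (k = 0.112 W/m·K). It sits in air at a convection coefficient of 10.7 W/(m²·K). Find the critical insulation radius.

r_cr ≈ 20.9 mm

For a sphere r_cr = 2k/h = 2×0.112/10.7
r_cr = 20.9 mm; since the bare radius (7.8 mm) is below r_cr, adding a thin layer of insulation will *increase* heat loss.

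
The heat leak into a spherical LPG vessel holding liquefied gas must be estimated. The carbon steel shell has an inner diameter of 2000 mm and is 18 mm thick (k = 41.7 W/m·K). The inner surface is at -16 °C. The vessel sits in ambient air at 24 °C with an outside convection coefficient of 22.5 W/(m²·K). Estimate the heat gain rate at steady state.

For a spherical shell R = (1/r₁ − 1/r₂)/(4πk); film R = 1/(h·4πr²). In series:
R_carbon steel shell = (1/1 − 1/1.018)/(4π×41.7) = 3.374×10^-5 K/W
R_outer film = 1/(h·4πr_o²) = 1/(22.5×4π×1.018²) = 0.003413 K/W
R_total = 0.003447 K/W
Q = ΔT/R_total = 40/0.003447

Q ≈ 11600 W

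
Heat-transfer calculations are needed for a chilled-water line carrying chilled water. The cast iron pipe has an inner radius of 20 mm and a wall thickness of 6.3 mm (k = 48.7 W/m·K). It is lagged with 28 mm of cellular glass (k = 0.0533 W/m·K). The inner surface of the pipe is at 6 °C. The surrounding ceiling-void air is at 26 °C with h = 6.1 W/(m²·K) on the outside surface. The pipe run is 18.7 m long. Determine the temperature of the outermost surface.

Radial resistances (cylindrical: R_cond = ln(r_o/r_i)/(2πkL), R_conv = 1/(h·2πrL)):
R_cast iron pipe wall = ln(26.3/20)/(2π×48.7×18.7) = 4.786×10^-5 K/W
R_cellular glass = ln(54.3/26.3)/(2π×0.0533×18.7) = 0.1158 K/W
R_outer film = 1/(h_o·2πr_oL) = 1/(6.1×2π×0.0543×18.7) = 0.0257 K/W
R_total = 0.1415 K/W
Q = ΔT/R_total = 20/0.1415
Q = 141 W
T_interface = T_inner + Q·ΣR(inner→interface) = 6 + 141×0.1158

T ≈ 22.4 °C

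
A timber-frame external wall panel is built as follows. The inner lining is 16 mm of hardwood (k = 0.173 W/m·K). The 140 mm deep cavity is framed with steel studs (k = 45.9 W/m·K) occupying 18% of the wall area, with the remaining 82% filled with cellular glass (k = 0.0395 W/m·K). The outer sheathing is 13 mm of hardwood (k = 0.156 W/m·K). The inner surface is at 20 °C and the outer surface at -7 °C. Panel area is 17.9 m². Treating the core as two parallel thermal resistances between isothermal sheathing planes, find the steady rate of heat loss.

Q ≈ 2510 W

Sheathing layers in series; stud and cavity paths in parallel between them.
R_inner = 0.016/(0.173×17.9) = 0.005167 K/W
R_stud  = 0.14/(45.9×0.18×17.9) = 9.467×10^-4 K/W
R_cav   = 0.14/(0.0395×0.82×17.9) = 0.2415 K/W
1/R_core = 1/R_stud + 1/R_cav → R_core = 9.43×10^-4 K/W
R_outer = 0.013/(0.156×17.9) = 0.004655 K/W
R_total = 0.01077 K/W
Q = ΔT/R_total = 27/0.01077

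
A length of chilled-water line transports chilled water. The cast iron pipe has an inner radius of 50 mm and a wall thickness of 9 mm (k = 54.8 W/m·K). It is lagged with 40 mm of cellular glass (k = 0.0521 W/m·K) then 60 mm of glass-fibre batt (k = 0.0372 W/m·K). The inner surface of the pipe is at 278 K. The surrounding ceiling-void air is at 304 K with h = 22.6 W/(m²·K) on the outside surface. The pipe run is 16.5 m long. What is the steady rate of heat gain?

Radial resistances (cylindrical: R_cond = ln(r_o/r_i)/(2πkL), R_conv = 1/(h·2πrL)):
R_cast iron pipe wall = ln(59/50)/(2π×54.8×16.5) = 2.913×10^-5 K/W
R_cellular glass = ln(99/59)/(2π×0.0521×16.5) = 0.09582 K/W
R_glass-fibre batt = ln(159/99)/(2π×0.0372×16.5) = 0.1228 K/W
R_outer film = 1/(h_o·2πr_oL) = 1/(22.6×2π×0.159×16.5) = 0.002684 K/W
R_total = 0.2214 K/W
Q = ΔT/R_total = 26/0.2214

Q ≈ 117 W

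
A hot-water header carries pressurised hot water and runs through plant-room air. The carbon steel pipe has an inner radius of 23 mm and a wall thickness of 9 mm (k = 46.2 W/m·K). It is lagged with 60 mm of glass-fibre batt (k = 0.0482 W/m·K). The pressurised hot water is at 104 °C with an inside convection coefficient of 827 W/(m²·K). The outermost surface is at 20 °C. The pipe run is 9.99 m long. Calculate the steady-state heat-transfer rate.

Q ≈ 240 W

Per-layer cylindrical resistances, series-summed:
R_inner film = 1/(h_i·2πr₁L) = 1/(827×2π×0.023×9.99) = 8.376×10^-4 K/W
R_carbon steel pipe wall = ln(32/23)/(2π×46.2×9.99) = 1.139×10^-4 K/W
R_glass-fibre batt = ln(92/32)/(2π×0.0482×9.99) = 0.3491 K/W
R_total = 0.35 K/W
Q = ΔT/R_total = 84/0.35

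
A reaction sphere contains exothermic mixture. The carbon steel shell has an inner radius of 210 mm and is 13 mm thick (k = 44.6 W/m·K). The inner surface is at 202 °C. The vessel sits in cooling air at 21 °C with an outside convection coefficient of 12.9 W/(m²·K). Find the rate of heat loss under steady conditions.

Radial (spherical) resistances in series:
R_carbon steel shell = (1/0.21 − 1/0.223)/(4π×44.6) = 4.953×10^-4 K/W
R_outer film = 1/(h·4πr_o²) = 1/(12.9×4π×0.223²) = 0.124 K/W
R_total = 0.1245 K/W
Q = ΔT/R_total = 181/0.1245

Q ≈ 1450 W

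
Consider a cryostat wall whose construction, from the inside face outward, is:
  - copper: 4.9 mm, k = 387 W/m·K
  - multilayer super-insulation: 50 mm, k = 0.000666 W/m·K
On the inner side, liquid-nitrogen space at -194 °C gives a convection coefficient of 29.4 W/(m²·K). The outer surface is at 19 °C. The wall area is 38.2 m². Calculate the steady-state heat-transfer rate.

Treating each layer as a thermal resistance in series:
R_inner film = 1/(h_i·A) = 1/(29.4×38.2) = 8.904×10^-4 K/W
R_copper = L/(kA) = 0.0049/(387×38.2) = 3.315×10^-7 K/W
R_multilayer super-insulation = L/(kA) = 0.05/(0.000666×38.2) = 1.965 K/W
R_total = 1.966 K/W
Q = ΔT / R_total = 213 / 1.966

Q ≈ 108 W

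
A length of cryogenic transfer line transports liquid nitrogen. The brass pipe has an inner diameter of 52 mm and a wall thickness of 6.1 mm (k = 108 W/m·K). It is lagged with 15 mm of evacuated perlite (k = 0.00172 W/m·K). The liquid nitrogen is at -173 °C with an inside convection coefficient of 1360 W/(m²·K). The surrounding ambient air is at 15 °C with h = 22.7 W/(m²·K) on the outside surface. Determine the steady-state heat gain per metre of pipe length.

Treating each annulus and film as a series resistance:
R_inner film = 1/(h_i·2πr₁L) = 1/(1360×2π×0.026×1) = 0.004501 K/W
R_brass pipe wall = ln(32.1/26)/(2π×108×1) = 3.106×10^-4 K/W
R_evacuated perlite = ln(47.1/32.1)/(2π×0.00172×1) = 35.48 K/W
R_outer film = 1/(h_o·2πr_oL) = 1/(22.7×2π×0.0471×1) = 0.1489 K/W
R_total = 35.63 K/W
Q = ΔT/R_total = 188/35.63

q′ ≈ 5.28 W/m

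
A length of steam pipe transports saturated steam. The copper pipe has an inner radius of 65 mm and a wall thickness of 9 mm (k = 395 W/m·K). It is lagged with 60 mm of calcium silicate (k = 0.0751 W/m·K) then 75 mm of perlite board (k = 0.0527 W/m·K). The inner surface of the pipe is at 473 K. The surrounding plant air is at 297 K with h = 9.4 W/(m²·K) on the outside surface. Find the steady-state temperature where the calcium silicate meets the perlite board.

T ≈ 390 K

For a radial system each layer contributes R = ln(r_out/r_in)/(2πkL); films add R = 1/(hA).
R_copper pipe wall = ln(74/65)/(2π×395×1) = 5.225×10^-5 K/W
R_calcium silicate = ln(134/74)/(2π×0.0751×1) = 1.258 K/W
R_perlite board = ln(209/134)/(2π×0.0527×1) = 1.342 K/W
R_outer film = 1/(h_o·2πr_oL) = 1/(9.4×2π×0.209×1) = 0.08101 K/W
R_total = 2.682 K/W
Q = ΔT/R_total = 176/2.682
Q = 65.6 W/m
T_interface = T_inner − Q·ΣR(inner→interface) = 473 − 65.6×1.258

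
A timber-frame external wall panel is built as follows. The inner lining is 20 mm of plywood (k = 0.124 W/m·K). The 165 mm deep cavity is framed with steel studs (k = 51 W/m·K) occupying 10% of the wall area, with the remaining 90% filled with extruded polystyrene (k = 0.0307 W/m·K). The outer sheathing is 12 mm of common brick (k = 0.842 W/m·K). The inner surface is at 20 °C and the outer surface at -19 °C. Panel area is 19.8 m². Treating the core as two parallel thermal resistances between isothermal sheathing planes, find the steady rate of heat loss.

Q ≈ 3720 W

Sheathing layers in series; stud and cavity paths in parallel between them.
R_inner = 0.02/(0.124×19.8) = 0.008146 K/W
R_stud  = 0.165/(51×0.1×19.8) = 0.001634 K/W
R_cav   = 0.165/(0.0307×0.9×19.8) = 0.3016 K/W
1/R_core = 1/R_stud + 1/R_cav → R_core = 0.001625 K/W
R_outer = 0.012/(0.842×19.8) = 7.198×10^-4 K/W
R_total = 0.01049 K/W
Q = ΔT/R_total = 39/0.01049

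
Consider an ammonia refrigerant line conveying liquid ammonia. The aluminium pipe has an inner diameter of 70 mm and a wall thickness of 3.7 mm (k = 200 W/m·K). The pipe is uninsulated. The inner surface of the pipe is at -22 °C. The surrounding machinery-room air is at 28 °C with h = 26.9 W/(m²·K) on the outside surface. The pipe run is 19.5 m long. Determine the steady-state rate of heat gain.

Q ≈ 6370 W

Treating each annulus and film as a series resistance:
R_aluminium pipe wall = ln(38.7/35)/(2π×200×19.5) = 4.101×10^-6 K/W
R_outer film = 1/(h_o·2πr_oL) = 1/(26.9×2π×0.0387×19.5) = 0.00784 K/W
R_total = 0.007844 K/W
Q = ΔT/R_total = 50/0.007844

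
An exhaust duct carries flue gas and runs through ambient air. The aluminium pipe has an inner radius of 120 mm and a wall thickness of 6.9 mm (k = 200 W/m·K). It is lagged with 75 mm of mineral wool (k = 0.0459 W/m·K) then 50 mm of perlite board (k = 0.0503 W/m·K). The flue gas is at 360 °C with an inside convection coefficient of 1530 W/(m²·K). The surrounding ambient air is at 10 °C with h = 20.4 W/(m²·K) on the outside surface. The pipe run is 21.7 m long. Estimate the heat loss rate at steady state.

Treating each annulus and film as a series resistance:
R_inner film = 1/(h_i·2πr₁L) = 1/(1530×2π×0.12×21.7) = 3.995×10^-5 K/W
R_aluminium pipe wall = ln(126.9/120)/(2π×200×21.7) = 2.05×10^-6 K/W
R_mineral wool = ln(201.9/126.9)/(2π×0.0459×21.7) = 0.0742 K/W
R_perlite board = ln(251.9/201.9)/(2π×0.0503×21.7) = 0.03226 K/W
R_outer film = 1/(h_o·2πr_oL) = 1/(20.4×2π×0.2519×21.7) = 0.001427 K/W
R_total = 0.1079 K/W
Q = ΔT/R_total = 350/0.1079

Q ≈ 3240 W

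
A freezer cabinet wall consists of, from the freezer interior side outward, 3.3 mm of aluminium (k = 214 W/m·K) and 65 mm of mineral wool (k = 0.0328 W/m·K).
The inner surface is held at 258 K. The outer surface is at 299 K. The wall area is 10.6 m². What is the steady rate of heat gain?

Treating each layer as a thermal resistance in series:
R_aluminium = L/(kA) = 0.0033/(214×10.6) = 1.455×10^-6 K/W
R_mineral wool = L/(kA) = 0.065/(0.0328×10.6) = 0.187 K/W
R_total = 0.187 K/W
Q = ΔT / R_total = 41 / 0.187

Q ≈ 219 W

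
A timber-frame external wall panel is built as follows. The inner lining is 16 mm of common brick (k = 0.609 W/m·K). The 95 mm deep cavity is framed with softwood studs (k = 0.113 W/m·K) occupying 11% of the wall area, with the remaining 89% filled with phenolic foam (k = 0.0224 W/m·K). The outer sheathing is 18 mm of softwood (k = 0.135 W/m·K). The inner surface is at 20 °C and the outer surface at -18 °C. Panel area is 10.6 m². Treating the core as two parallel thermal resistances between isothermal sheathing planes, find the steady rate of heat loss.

Sheathing layers in series; stud and cavity paths in parallel between them.
R_inner = 0.016/(0.609×10.6) = 0.002479 K/W
R_stud  = 0.095/(0.113×0.11×10.6) = 0.721 K/W
R_cav   = 0.095/(0.0224×0.89×10.6) = 0.4496 K/W
1/R_core = 1/R_stud + 1/R_cav → R_core = 0.2769 K/W
R_outer = 0.018/(0.135×10.6) = 0.01258 K/W
R_total = 0.292 K/W
Q = ΔT/R_total = 38/0.292

Q ≈ 130 W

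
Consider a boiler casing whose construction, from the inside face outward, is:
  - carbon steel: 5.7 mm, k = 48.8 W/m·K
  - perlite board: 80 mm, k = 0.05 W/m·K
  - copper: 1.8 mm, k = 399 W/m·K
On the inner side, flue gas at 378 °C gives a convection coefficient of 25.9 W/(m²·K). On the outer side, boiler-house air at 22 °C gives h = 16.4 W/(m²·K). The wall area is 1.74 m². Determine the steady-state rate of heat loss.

Q ≈ 364 W

Using the resistance-network approach (series):
R_inner film = 1/(h_i·A) = 1/(25.9×1.74) = 0.02219 K/W
R_carbon steel = L/(kA) = 0.0057/(48.8×1.74) = 6.713×10^-5 K/W
R_perlite board = L/(kA) = 0.08/(0.05×1.74) = 0.9195 K/W
R_copper = L/(kA) = 0.0018/(399×1.74) = 2.593×10^-6 K/W
R_outer film = 1/(h_o·A) = 1/(16.4×1.74) = 0.03504 K/W
R_total = 0.9768 K/W
Q = ΔT / R_total = 356 / 0.9768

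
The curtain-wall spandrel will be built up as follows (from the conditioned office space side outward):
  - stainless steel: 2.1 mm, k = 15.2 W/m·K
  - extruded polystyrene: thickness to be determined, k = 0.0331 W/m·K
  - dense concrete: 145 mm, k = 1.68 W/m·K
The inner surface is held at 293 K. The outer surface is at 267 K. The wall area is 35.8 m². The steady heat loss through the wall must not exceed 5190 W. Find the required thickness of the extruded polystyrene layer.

L ≈ 3.07 mm

Model the wall as resistances in series:
R_stainless steel = L/(kA) = 0.0021/(15.2×35.8) = 3.859×10^-6 K/W
R_dense concrete = L/(kA) = 0.145/(1.68×35.8) = 0.002411 K/W
Sum of the known resistances R_other = 0.002415 K/W
Required total resistance R_tot = ΔT/Q_allow = 26/5190 = 0.00501 K/W
R_extruded polystyrene = R_tot − R_other = 0.002595 K/W
L = R·k·A = 0.002595×0.0331×35.8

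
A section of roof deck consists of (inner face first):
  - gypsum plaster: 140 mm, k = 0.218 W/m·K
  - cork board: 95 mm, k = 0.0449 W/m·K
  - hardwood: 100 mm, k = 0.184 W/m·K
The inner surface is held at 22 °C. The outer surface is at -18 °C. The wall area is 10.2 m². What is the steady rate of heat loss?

Treating each layer as a thermal resistance in series:
R_gypsum plaster = L/(kA) = 0.14/(0.218×10.2) = 0.06296 K/W
R_cork board = L/(kA) = 0.095/(0.0449×10.2) = 0.2074 K/W
R_hardwood = L/(kA) = 0.1/(0.184×10.2) = 0.05328 K/W
R_total = 0.3237 K/W
Q = ΔT / R_total = 40 / 0.3237

Q ≈ 124 W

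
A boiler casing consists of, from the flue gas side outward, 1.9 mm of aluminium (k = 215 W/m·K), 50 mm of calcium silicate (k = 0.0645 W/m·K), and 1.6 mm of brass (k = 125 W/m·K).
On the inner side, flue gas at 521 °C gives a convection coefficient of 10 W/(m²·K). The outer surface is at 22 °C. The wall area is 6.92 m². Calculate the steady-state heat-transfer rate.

Thermal resistances in series:
R_inner film = 1/(h_i·A) = 1/(10×6.92) = 0.01445 K/W
R_aluminium = L/(kA) = 0.0019/(215×6.92) = 1.277×10^-6 K/W
R_calcium silicate = L/(kA) = 0.05/(0.0645×6.92) = 0.112 K/W
R_brass = L/(kA) = 0.0016/(125×6.92) = 1.85×10^-6 K/W
R_total = 0.1265 K/W
Q = ΔT / R_total = 499 / 0.1265

Q ≈ 3950 W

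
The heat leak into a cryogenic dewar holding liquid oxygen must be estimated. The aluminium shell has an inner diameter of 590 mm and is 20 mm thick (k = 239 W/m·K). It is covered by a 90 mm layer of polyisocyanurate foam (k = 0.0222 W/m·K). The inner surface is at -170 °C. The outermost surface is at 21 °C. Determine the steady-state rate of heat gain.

Q ≈ 75.5 W

Each spherical layer contributes R = (1/r_i − 1/r_o)/(4πk):
R_aluminium shell = (1/0.295 − 1/0.315)/(4π×239) = 7.166×10^-5 K/W
R_polyisocyanurate foam = (1/0.315 − 1/0.405)/(4π×0.0222) = 2.529 K/W
R_total = 2.529 K/W
Q = ΔT/R_total = 191/2.529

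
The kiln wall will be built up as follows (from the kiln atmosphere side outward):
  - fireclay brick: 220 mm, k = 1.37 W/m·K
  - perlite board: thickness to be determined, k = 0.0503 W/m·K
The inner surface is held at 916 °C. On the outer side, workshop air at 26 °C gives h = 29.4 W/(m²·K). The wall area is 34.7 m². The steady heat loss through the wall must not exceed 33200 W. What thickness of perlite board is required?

L ≈ 37 mm

Thermal resistances in series:
R_fireclay brick = L/(kA) = 0.22/(1.37×34.7) = 0.004628 K/W
R_outer film = 1/(h_o·A) = 1/(29.4×34.7) = 9.802×10^-4 K/W
Sum of the known resistances R_other = 0.005608 K/W
Required total resistance R_tot = ΔT/Q_allow = 890/33200 = 0.02681 K/W
R_perlite board = R_tot − R_other = 0.0212 K/W
L = R·k·A = 0.0212×0.0503×34.7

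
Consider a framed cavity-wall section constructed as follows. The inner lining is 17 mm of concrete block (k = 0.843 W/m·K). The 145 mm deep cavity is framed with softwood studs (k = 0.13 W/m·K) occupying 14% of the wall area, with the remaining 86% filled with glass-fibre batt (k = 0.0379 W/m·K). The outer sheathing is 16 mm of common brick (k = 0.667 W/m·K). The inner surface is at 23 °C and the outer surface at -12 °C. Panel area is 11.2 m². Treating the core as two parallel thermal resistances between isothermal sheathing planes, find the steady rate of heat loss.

Q ≈ 135 W

Sheathing layers in series; stud and cavity paths in parallel between them.
R_inner = 0.017/(0.843×11.2) = 0.001801 K/W
R_stud  = 0.145/(0.13×0.14×11.2) = 0.7113 K/W
R_cav   = 0.145/(0.0379×0.86×11.2) = 0.3972 K/W
1/R_core = 1/R_stud + 1/R_cav → R_core = 0.2549 K/W
R_outer = 0.016/(0.667×11.2) = 0.002142 K/W
R_total = 0.2588 K/W
Q = ΔT/R_total = 35/0.2588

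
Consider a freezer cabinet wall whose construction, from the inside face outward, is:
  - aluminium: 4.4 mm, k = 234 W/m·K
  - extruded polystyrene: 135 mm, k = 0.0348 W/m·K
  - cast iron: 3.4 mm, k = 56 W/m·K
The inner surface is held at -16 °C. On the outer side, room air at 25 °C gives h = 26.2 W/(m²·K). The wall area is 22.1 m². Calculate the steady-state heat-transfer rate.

Model the wall as resistances in series:
R_aluminium = L/(kA) = 0.0044/(234×22.1) = 8.508×10^-7 K/W
R_extruded polystyrene = L/(kA) = 0.135/(0.0348×22.1) = 0.1755 K/W
R_cast iron = L/(kA) = 0.0034/(56×22.1) = 2.747×10^-6 K/W
R_outer film = 1/(h_o·A) = 1/(26.2×22.1) = 0.001727 K/W
R_total = 0.1773 K/W
Q = ΔT / R_total = 41 / 0.1773

Q ≈ 231 W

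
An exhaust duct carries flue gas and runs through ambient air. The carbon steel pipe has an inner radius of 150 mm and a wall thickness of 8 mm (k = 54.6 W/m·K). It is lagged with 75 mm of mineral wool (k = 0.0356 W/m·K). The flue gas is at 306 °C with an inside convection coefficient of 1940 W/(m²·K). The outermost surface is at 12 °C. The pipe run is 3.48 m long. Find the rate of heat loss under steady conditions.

Q ≈ 589 W

Treating each annulus and film as a series resistance:
R_inner film = 1/(h_i·2πr₁L) = 1/(1940×2π×0.15×3.48) = 1.572×10^-4 K/W
R_carbon steel pipe wall = ln(158/150)/(2π×54.6×3.48) = 4.352×10^-5 K/W
R_mineral wool = ln(233/158)/(2π×0.0356×3.48) = 0.499 K/W
R_total = 0.4992 K/W
Q = ΔT/R_total = 294/0.4992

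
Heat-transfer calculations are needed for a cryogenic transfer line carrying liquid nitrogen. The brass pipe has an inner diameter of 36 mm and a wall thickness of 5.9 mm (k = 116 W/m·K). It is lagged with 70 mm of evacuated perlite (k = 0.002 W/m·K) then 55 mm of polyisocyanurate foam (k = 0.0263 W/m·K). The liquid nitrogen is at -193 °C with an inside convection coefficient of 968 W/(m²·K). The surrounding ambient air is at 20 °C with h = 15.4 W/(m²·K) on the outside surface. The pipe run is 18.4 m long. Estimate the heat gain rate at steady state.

Q ≈ 35.1 W

Radial resistances (cylindrical: R_cond = ln(r_o/r_i)/(2πkL), R_conv = 1/(h·2πrL)):
R_inner film = 1/(h_i·2πr₁L) = 1/(968×2π×0.018×18.4) = 4.964×10^-4 K/W
R_brass pipe wall = ln(23.9/18)/(2π×116×18.4) = 2.114×10^-5 K/W
R_evacuated perlite = ln(93.9/23.9)/(2π×0.002×18.4) = 5.918 K/W
R_polyisocyanurate foam = ln(148.9/93.9)/(2π×0.0263×18.4) = 0.1516 K/W
R_outer film = 1/(h_o·2πr_oL) = 1/(15.4×2π×0.1489×18.4) = 0.003772 K/W
R_total = 6.074 K/W
Q = ΔT/R_total = 213/6.074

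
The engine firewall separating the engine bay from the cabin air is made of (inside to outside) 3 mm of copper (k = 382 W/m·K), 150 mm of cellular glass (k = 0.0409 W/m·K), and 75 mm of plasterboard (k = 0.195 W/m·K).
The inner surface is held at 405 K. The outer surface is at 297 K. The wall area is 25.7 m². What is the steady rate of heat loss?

Thermal resistances in series:
R_copper = L/(kA) = 0.003/(382×25.7) = 3.056×10^-7 K/W
R_cellular glass = L/(kA) = 0.15/(0.0409×25.7) = 0.1427 K/W
R_plasterboard = L/(kA) = 0.075/(0.195×25.7) = 0.01497 K/W
R_total = 0.1577 K/W
Q = ΔT / R_total = 108 / 0.1577

Q ≈ 685 W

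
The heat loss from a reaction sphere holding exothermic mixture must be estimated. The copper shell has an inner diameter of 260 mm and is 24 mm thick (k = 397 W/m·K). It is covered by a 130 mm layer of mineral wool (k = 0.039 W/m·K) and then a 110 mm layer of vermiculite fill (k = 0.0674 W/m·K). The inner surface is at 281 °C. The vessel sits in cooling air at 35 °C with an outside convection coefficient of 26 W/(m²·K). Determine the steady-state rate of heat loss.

Q ≈ 34 W

For a spherical shell R = (1/r₁ − 1/r₂)/(4πk); film R = 1/(h·4πr²). In series:
R_copper shell = (1/0.13 − 1/0.154)/(4π×397) = 2.403×10^-4 K/W
R_mineral wool = (1/0.154 − 1/0.284)/(4π×0.039) = 6.065 K/W
R_vermiculite fill = (1/0.284 − 1/0.394)/(4π×0.0674) = 1.161 K/W
R_outer film = 1/(h·4πr_o²) = 1/(26×4π×0.394²) = 0.01972 K/W
R_total = 7.246 K/W
Q = ΔT/R_total = 246/7.246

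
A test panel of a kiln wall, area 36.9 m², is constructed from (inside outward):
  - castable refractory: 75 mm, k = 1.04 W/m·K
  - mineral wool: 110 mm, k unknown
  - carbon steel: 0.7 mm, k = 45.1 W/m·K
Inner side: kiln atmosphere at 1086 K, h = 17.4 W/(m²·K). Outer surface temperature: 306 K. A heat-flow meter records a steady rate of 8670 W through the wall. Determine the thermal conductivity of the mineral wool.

k ≈ 0.0345 W/(m·K)

Using the resistance-network approach (series):
R_inner film = 1/(h_i·A) = 1/(17.4×36.9) = 0.001557 K/W
R_castable refractory = L/(kA) = 0.075/(1.04×36.9) = 0.001954 K/W
R_carbon steel = L/(kA) = 0.0007/(45.1×36.9) = 4.206×10^-7 K/W
Sum of known resistances R_other = 0.003512 K/W
Total R = ΔT/Q = 780/8670 = 0.08997 K/W
R_mineral wool = R_total − R_other = 0.08645 K/W
k = L/(R·A) = 0.11/(0.08645×36.9)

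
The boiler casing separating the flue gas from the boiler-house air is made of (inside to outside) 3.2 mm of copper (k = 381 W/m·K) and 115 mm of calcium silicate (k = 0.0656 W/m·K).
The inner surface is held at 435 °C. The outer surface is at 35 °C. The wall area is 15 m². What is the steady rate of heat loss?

Thermal resistances in series:
R_copper = L/(kA) = 0.0032/(381×15) = 5.599×10^-7 K/W
R_calcium silicate = L/(kA) = 0.115/(0.0656×15) = 0.1169 K/W
R_total = 0.1169 K/W
Q = ΔT / R_total = 400 / 0.1169

Q ≈ 3420 W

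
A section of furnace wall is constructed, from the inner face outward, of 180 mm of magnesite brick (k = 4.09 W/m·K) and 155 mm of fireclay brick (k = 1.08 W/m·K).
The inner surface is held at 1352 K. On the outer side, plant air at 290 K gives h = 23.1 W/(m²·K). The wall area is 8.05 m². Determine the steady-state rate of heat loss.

Q ≈ 37000 W

Series thermal resistances:
R_magnesite brick = L/(kA) = 0.18/(4.09×8.05) = 0.005467 K/W
R_fireclay brick = L/(kA) = 0.155/(1.08×8.05) = 0.01783 K/W
R_outer film = 1/(h_o·A) = 1/(23.1×8.05) = 0.005378 K/W
R_total = 0.02867 K/W
Q = ΔT / R_total = 1062 / 0.02867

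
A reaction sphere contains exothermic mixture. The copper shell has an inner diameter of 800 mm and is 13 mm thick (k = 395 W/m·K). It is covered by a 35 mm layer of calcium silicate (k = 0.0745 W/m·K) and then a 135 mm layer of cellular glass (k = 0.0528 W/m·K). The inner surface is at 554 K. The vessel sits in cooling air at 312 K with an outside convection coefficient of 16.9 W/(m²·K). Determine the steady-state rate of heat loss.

Q ≈ 243 W

Radial (spherical) resistances in series:
R_copper shell = (1/0.4 − 1/0.413)/(4π×395) = 1.585×10^-5 K/W
R_calcium silicate = (1/0.413 − 1/0.448)/(4π×0.0745) = 0.2021 K/W
R_cellular glass = (1/0.448 − 1/0.583)/(4π×0.0528) = 0.779 K/W
R_outer film = 1/(h·4πr_o²) = 1/(16.9×4π×0.583²) = 0.01385 K/W
R_total = 0.9949 K/W
Q = ΔT/R_total = 242/0.9949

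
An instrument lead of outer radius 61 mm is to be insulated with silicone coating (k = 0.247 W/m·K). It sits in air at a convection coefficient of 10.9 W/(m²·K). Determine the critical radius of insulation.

r_cr ≈ 22.7 mm

For a cylinder r_cr = k/h = 0.247/10.9
r_cr = 22.7 mm; since the bare radius (61 mm) is above r_cr, any added insulation will reduce heat loss.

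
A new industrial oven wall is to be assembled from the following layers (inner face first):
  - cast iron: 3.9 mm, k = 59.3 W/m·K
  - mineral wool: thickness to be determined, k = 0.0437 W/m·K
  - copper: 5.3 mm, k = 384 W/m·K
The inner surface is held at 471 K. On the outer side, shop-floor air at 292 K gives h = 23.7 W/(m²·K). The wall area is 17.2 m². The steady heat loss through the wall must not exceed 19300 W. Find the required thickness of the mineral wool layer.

Treating each layer as a thermal resistance in series:
R_cast iron = L/(kA) = 0.0039/(59.3×17.2) = 3.824×10^-6 K/W
R_copper = L/(kA) = 0.0053/(384×17.2) = 8.024×10^-7 K/W
R_outer film = 1/(h_o·A) = 1/(23.7×17.2) = 0.002453 K/W
Sum of the known resistances R_other = 0.002458 K/W
Required total resistance R_tot = ΔT/Q_allow = 179/19300 = 0.009275 K/W
R_mineral wool = R_tot − R_other = 0.006817 K/W
L = R·k·A = 0.006817×0.0437×17.2

L ≈ 5.12 mm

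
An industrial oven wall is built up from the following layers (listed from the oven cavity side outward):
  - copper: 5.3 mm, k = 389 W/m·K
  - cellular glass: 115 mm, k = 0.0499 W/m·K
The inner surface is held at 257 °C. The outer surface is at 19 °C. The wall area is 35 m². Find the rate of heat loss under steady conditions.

Q ≈ 3610 W

Treating each layer as a thermal resistance in series:
R_copper = L/(kA) = 0.0053/(389×35) = 3.893×10^-7 K/W
R_cellular glass = L/(kA) = 0.115/(0.0499×35) = 0.06585 K/W
R_total = 0.06585 K/W
Q = ΔT / R_total = 238 / 0.06585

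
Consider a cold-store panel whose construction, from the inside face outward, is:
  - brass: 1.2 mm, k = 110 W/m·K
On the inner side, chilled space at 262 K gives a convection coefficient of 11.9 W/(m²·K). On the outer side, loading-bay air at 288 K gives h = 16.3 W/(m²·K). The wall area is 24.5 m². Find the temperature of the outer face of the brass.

T ≈ 277 K

Thermal resistances in series:
R_inner film = 1/(h_i·A) = 1/(11.9×24.5) = 0.00343 K/W
R_brass = L/(kA) = 0.0012/(110×24.5) = 4.453×10^-7 K/W
R_outer film = 1/(h_o·A) = 1/(16.3×24.5) = 0.002504 K/W
R_total = 0.005934 K/W;  Q = ΔT/R_total = 26/0.005934 = 4381 W
T_interface = T_inner + Q·ΣR(inner→interface) = 262 + 4380×0.00343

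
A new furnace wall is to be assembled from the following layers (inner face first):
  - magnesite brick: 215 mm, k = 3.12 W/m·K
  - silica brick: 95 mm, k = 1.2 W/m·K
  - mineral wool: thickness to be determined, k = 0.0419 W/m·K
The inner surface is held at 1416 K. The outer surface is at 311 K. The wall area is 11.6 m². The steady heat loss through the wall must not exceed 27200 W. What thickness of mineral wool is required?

Series thermal resistances:
R_magnesite brick = L/(kA) = 0.215/(3.12×11.6) = 0.005941 K/W
R_silica brick = L/(kA) = 0.095/(1.2×11.6) = 0.006825 K/W
Sum of the known resistances R_other = 0.01277 K/W
Required total resistance R_tot = ΔT/Q_allow = 1105/27200 = 0.04063 K/W
R_mineral wool = R_tot − R_other = 0.02786 K/W
L = R·k·A = 0.02786×0.0419×11.6

L ≈ 13.5 mm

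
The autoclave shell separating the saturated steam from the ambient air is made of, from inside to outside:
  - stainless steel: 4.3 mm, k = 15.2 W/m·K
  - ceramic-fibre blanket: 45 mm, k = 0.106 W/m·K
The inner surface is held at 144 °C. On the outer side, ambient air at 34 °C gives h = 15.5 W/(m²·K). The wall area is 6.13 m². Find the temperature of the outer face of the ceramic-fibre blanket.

Model the wall as resistances in series:
R_stainless steel = L/(kA) = 0.0043/(15.2×6.13) = 4.615×10^-5 K/W
R_ceramic-fibre blanket = L/(kA) = 0.045/(0.106×6.13) = 0.06925 K/W
R_outer film = 1/(h_o·A) = 1/(15.5×6.13) = 0.01052 K/W
R_total = 0.07983 K/W;  Q = ΔT/R_total = 110/0.07983 = 1378 W
T_interface = T_inner − Q·ΣR(inner→interface) = 144 − 1380×0.0693

T ≈ 48.5 °C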